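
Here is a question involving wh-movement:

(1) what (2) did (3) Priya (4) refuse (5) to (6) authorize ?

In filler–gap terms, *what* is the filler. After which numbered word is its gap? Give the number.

Before movement: Priya did refuse to authorize what.
The filler 'what' is interpreted as the direct object of 'authorize'. It moves to the left edge, and the trace sits right after 'authorize':
What did Priya refuse to authorize ___?
'authorize' is word 6.

6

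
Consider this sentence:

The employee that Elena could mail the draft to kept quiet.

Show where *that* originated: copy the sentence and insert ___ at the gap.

The employee that Elena could mail the draft to ___ kept quiet.

The filler 'that' is interpreted as the object of the preposition 'to' (recipient of 'mail'). The gap is right after 'to'.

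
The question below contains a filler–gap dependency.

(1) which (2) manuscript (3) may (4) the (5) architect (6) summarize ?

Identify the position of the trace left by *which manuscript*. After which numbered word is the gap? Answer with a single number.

Before movement: The architect may summarize which manuscript.
'which manuscript' is the direct object of 'summarize'. Wh-movement fronts it, leaving a gap right after 'summarize':
Which manuscript may the architect summarize ___?
'summarize' is word 6.

6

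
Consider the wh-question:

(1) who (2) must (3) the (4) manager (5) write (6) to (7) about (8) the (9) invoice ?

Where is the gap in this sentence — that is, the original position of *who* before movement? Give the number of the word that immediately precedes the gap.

Pre-movement form: The manager must write to who about the invoice.
'who' is the object of the preposition 'to'. Fronting leaves a gap immediately after 'to':
Who must the manager write to ___ about the invoice?
'to' is word 6.

6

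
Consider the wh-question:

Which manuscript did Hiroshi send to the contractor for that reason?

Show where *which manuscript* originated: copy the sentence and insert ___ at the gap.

Underlying clause: Hiroshi did send which manuscript to the contractor for that reason.
'which manuscript' functions as the direct object of 'send'. The gap is right after 'send'.

Which manuscript did Hiroshi send ___ to the contractor for that reason?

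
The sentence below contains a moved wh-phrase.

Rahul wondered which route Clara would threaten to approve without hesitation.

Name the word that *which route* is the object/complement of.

approve

Underlying clause: Clara would threaten to approve which route without hesitation.
'which route' is the direct object of 'approve'. It moves to the left edge, and the trace sits right after 'approve':
Rahul wondered which route Clara would threaten to approve ___ without hesitation.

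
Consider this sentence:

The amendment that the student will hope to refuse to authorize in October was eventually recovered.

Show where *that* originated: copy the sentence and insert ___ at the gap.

The amendment that the student will hope to refuse to authorize ___ in October was eventually recovered.

'that' is the direct object of 'authorize'. The gap is right after 'authorize'.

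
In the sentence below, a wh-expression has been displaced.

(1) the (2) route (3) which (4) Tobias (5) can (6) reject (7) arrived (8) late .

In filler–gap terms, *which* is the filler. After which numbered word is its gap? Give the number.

'which' functions as the direct object of 'reject'. Fronting leaves a gap immediately after 'reject':
The route which Tobias can reject ___ arrived late.
'reject' is word 6.

6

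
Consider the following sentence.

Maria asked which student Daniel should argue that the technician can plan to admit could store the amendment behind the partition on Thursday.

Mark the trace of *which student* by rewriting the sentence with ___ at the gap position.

Maria asked which student Daniel should argue that the technician can plan to admit ___ could store the amendment behind the partition on Thursday.

In situ: Daniel should argue that the technician can plan to admit which student could store the amendment behind the partition on Thursday.
'which student' functions as the subject of the clause embedded under 'admit'. The gap is right after 'admit'.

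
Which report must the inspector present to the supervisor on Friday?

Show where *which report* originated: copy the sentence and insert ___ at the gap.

Which report must the inspector present ___ to the supervisor on Friday?

Pre-movement form: The inspector must present which report to the supervisor on Friday.
'which report' functions as the direct object of 'present'. The gap is right after 'present'.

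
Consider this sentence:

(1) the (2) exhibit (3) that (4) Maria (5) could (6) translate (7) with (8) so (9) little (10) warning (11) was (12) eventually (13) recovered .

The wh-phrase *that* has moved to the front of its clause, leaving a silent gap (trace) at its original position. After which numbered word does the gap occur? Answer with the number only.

'that' is the direct object of 'translate'. Wh-movement fronts it, leaving a gap right after 'translate':
The exhibit that Maria could translate ___ with so little warning was eventually recovered.
'translate' is word 6.

6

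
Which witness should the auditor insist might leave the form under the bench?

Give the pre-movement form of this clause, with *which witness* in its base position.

'which witness' functions as the subject of the clause embedded under 'insist'. Wh-movement fronts it, leaving a gap right after 'insist':
Which witness should the auditor insist ___ might leave the form under the bench?

The auditor should insist which witness might leave the form under the bench.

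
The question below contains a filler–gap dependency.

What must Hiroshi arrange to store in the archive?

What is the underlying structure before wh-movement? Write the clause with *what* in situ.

'what' functions as the direct object of 'store'. It moves to the left edge, and the trace sits right after 'store':
What must Hiroshi arrange to store ___ in the archive?

Hiroshi must arrange to store what in the archive.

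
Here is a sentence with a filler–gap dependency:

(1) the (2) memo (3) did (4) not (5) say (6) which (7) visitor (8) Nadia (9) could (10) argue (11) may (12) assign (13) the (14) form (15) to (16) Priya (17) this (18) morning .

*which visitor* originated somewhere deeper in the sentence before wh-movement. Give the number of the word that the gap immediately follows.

Underlying clause: Nadia could argue which visitor may assign the form to Priya this morning.
The filler 'which visitor' is interpreted as the subject of the clause embedded under 'argue'. Fronting leaves a gap immediately after 'argue':
The memo did not say which visitor Nadia could argue ___ may assign the form to Priya this morning.
'argue' is word 10.

10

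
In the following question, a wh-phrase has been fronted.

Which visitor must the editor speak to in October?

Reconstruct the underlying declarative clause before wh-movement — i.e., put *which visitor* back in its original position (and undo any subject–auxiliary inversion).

'which visitor' is the object of the preposition 'to'. Wh-movement fronts it, leaving a gap right after 'to':
Which visitor must the editor speak to ___ in October?

The editor must speak to which visitor in October.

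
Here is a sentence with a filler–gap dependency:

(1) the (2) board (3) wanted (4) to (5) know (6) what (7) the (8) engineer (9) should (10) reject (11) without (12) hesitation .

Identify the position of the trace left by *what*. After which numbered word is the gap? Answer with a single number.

10

Pre-movement form: The engineer should reject what without hesitation.
The filler 'what' is interpreted as the direct object of 'reject'. Wh-movement fronts it, leaving a gap right after 'reject':
The board wanted to know what the engineer should reject ___ without hesitation.
'reject' is word 10.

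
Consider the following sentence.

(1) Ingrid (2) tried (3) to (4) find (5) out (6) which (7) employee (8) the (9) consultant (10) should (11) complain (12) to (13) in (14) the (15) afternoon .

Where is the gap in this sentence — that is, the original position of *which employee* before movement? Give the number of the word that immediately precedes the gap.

12

Before movement: The consultant should complain to which employee in the afternoon.
'which employee' is the object of the preposition 'to'. It moves to the left edge, and the trace sits right after 'to':
Ingrid tried to find out which employee the consultant should complain to ___ in the afternoon.
'to' is word 12.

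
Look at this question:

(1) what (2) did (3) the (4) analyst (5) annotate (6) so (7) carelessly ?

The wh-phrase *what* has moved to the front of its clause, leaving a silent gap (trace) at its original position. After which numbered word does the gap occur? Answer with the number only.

5

In situ: The analyst did annotate what so carelessly.
'what' functions as the direct object of 'annotate'. Wh-movement fronts it, leaving a gap right after 'annotate':
What did the analyst annotate ___ so carelessly?
'annotate' is word 5.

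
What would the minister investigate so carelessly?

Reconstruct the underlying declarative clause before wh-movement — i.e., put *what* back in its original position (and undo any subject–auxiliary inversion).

'what' functions as the direct object of 'investigate'. Wh-movement fronts it, leaving a gap right after 'investigate':
What would the minister investigate ___ so carelessly?

The minister would investigate what so carelessly.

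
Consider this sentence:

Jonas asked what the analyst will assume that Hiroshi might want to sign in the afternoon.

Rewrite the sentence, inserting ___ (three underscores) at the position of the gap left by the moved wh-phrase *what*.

Jonas asked what the analyst will assume that Hiroshi might want to sign ___ in the afternoon.

Pre-movement form: The analyst will assume that Hiroshi might want to sign what in the afternoon.
The filler 'what' is interpreted as the direct object of 'sign'. The gap is right after 'sign'.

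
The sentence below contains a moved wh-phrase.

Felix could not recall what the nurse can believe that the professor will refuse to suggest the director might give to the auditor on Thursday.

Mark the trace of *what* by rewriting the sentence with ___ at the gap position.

Felix could not recall what the nurse can believe that the professor will refuse to suggest the director might give ___ to the auditor on Thursday.

Underlying clause: The nurse can believe that the professor will refuse to suggest the director might give what to the auditor on Thursday.
The filler 'what' is interpreted as the direct object of 'give'. The gap is right after 'give'.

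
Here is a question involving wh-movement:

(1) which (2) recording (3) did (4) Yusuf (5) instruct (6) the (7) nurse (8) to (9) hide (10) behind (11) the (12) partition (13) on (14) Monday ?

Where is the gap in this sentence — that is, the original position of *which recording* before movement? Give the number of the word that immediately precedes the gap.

Before movement: Yusuf did instruct the nurse to hide which recording behind the partition on Monday.
'which recording' is the direct object of 'hide'. Fronting leaves a gap immediately after 'hide':
Which recording did Yusuf instruct the nurse to hide ___ behind the partition on Monday?
'hide' is word 9.

9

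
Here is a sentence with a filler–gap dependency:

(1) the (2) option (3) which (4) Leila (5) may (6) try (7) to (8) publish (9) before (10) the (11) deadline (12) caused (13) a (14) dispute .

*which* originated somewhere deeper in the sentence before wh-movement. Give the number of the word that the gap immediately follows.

'which' is the direct object of 'publish'. It moves to the left edge, and the trace sits right after 'publish':
The option which Leila may try to publish ___ before the deadline caused a dispute.
'publish' is word 8.

8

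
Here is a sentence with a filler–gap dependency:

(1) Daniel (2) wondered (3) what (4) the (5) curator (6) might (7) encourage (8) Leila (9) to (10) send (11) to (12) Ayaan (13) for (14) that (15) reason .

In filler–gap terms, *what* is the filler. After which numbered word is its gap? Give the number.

10

Before movement: The curator might encourage Leila to send what to Ayaan for that reason.
'what' functions as the direct object of 'send'. It moves to the left edge, and the trace sits right after 'send':
Daniel wondered what the curator might encourage Leila to send ___ to Ayaan for that reason.
'send' is word 10.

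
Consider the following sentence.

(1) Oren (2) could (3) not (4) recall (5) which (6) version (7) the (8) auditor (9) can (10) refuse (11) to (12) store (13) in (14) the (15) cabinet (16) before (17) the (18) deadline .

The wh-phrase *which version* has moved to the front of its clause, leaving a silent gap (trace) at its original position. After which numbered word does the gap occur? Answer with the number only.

12

Pre-movement form: The auditor can refuse to store which version in the cabinet before the deadline.
'which version' functions as the direct object of 'store'. It moves to the left edge, and the trace sits right after 'store':
Oren could not recall which version the auditor can refuse to store ___ in the cabinet before the deadline.
'store' is word 12.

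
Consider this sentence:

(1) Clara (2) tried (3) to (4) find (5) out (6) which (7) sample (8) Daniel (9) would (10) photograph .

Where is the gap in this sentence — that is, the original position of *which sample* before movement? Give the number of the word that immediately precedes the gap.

10

In situ: Daniel would photograph which sample.
The filler 'which sample' is interpreted as the direct object of 'photograph'. Fronting leaves a gap immediately after 'photograph':
Clara tried to find out which sample Daniel would photograph ___.
'photograph' is word 10.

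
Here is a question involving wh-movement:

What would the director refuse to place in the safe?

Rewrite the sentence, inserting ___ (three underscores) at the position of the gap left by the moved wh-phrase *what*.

Pre-movement form: The director would refuse to place what in the safe.
'what' functions as the direct object of 'place'. The gap is right after 'place'.

What would the director refuse to place ___ in the safe?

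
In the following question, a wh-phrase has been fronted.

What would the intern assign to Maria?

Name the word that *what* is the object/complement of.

Before movement: The intern would assign what to Maria.
'what' is the direct object of 'assign'. Wh-movement fronts it, leaving a gap right after 'assign':
What would the intern assign ___ to Maria?

assign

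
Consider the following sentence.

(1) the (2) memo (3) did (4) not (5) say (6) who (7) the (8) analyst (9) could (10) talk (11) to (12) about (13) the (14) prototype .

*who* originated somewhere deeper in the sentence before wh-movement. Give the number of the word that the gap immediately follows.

Pre-movement form: The analyst could talk to who about the prototype.
'who' is the object of the preposition 'to'. Fronting leaves a gap immediately after 'to':
The memo did not say who the analyst could talk to ___ about the prototype.
'to' is word 11.

11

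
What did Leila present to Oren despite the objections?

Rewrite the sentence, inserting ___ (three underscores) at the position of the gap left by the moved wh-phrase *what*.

Before movement: Leila did present what to Oren despite the objections.
'what' is the direct object of 'present'. The gap is right after 'present'.

What did Leila present ___ to Oren despite the objections?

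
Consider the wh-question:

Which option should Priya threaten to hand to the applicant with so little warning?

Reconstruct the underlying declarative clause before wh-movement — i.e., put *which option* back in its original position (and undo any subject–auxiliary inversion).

Priya should threaten to hand which option to the applicant with so little warning.

'which option' functions as the direct object of 'hand'. Fronting leaves a gap immediately after 'hand':
Which option should Priya threaten to hand ___ to the applicant with so little warning?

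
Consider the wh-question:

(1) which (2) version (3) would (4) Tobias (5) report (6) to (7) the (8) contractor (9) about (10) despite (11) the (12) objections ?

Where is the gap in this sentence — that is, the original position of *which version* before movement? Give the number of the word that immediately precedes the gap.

Pre-movement form: Tobias would report to the contractor about which version despite the objections.
'which version' functions as the object of the preposition 'about'. It moves to the left edge, and the trace sits right after 'about':
Which version would Tobias report to the contractor about ___ despite the objections?
'about' is word 9.

9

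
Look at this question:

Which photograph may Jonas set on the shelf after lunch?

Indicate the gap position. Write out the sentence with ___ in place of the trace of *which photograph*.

Underlying clause: Jonas may set which photograph on the shelf after lunch.
'which photograph' is the direct object of 'set'. The gap is right after 'set'.

Which photograph may Jonas set ___ on the shelf after lunch?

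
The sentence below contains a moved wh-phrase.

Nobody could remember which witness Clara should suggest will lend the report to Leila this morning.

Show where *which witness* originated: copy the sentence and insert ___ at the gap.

Nobody could remember which witness Clara should suggest ___ will lend the report to Leila this morning.

Before movement: Clara should suggest which witness will lend the report to Leila this morning.
'which witness' is the subject of the clause embedded under 'suggest'. The gap is right after 'suggest'.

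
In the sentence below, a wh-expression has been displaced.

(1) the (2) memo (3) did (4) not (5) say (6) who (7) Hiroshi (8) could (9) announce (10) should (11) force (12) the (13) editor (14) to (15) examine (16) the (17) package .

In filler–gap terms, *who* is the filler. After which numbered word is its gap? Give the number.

9

Underlying clause: Hiroshi could announce who should force the editor to examine the package.
The filler 'who' is interpreted as the subject of the clause embedded under 'announce'. Wh-movement fronts it, leaving a gap right after 'announce':
The memo did not say who Hiroshi could announce ___ should force the editor to examine the package.
'announce' is word 9.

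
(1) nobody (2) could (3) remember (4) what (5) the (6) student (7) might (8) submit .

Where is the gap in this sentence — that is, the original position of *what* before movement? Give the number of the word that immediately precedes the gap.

8

Underlying clause: The student might submit what.
'what' functions as the direct object of 'submit'. Fronting leaves a gap immediately after 'submit':
Nobody could remember what the student might submit ___.
'submit' is word 8.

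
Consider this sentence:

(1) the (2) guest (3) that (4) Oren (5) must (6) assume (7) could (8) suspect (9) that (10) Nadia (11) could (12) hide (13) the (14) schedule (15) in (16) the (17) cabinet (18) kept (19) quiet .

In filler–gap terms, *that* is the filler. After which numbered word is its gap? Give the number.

'that' functions as the subject of the clause embedded under 'assume'. It moves to the left edge, and the trace sits right after 'assume':
The guest that Oren must assume ___ could suspect that Nadia could hide the schedule in the cabinet kept quiet.
'assume' is word 6.

6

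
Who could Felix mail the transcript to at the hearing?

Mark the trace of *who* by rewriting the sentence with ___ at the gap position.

Before movement: Felix could mail the transcript to who at the hearing.
The filler 'who' is interpreted as the object of the preposition 'to' (recipient of 'mail'). The gap is right after 'to'.

Who could Felix mail the transcript to ___ at the hearing?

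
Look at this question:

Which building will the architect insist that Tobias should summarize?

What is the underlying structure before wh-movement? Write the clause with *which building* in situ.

The architect will insist that Tobias should summarize which building.

'which building' functions as the direct object of 'summarize'. It moves to the left edge, and the trace sits right after 'summarize':
Which building will the architect insist that Tobias should summarize ___?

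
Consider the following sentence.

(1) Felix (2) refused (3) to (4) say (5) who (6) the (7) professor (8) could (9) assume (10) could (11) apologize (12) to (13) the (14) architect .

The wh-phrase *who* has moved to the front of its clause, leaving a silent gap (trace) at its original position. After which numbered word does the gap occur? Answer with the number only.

9

Before movement: The professor could assume who could apologize to the architect.
The filler 'who' is interpreted as the subject of the clause embedded under 'assume'. Wh-movement fronts it, leaving a gap right after 'assume':
Felix refused to say who the professor could assume ___ could apologize to the architect.
'assume' is word 9.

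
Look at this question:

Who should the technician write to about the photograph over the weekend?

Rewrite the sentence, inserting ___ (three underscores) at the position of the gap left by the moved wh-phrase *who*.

Underlying clause: The technician should write to who about the photograph over the weekend.
'who' functions as the object of the preposition 'to'. The gap is right after 'to'.

Who should the technician write to ___ about the photograph over the weekend?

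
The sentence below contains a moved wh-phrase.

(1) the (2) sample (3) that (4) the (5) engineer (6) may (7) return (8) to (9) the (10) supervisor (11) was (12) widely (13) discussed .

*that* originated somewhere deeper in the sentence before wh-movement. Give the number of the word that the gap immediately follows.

7

The filler 'that' is interpreted as the direct object of 'return'. It moves to the left edge, and the trace sits right after 'return':
The sample that the engineer may return ___ to the supervisor was widely discussed.
'return' is word 7.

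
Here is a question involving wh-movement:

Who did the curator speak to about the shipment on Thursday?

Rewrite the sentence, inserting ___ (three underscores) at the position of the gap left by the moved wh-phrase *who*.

Who did the curator speak to ___ about the shipment on Thursday?

In situ: The curator did speak to who about the shipment on Thursday.
'who' is the object of the preposition 'to'. The gap is right after 'to'.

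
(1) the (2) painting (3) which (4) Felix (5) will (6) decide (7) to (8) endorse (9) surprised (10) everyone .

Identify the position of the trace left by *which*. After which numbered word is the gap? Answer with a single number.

8

The filler 'which' is interpreted as the direct object of 'endorse'. It moves to the left edge, and the trace sits right after 'endorse':
The painting which Felix will decide to endorse ___ surprised everyone.
'endorse' is word 8.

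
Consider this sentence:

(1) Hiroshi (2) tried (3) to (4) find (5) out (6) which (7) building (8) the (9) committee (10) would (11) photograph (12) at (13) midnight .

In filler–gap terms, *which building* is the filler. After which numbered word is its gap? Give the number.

In situ: The committee would photograph which building at midnight.
'which building' is the direct object of 'photograph'. It moves to the left edge, and the trace sits right after 'photograph':
Hiroshi tried to find out which building the committee would photograph ___ at midnight.
'photograph' is word 11.

11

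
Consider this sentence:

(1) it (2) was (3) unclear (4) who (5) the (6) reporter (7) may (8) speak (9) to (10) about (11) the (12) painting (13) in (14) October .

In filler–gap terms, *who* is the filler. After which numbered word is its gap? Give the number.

9

Pre-movement form: The reporter may speak to who about the painting in October.
'who' functions as the object of the preposition 'to'. Fronting leaves a gap immediately after 'to':
It was unclear who the reporter may speak to ___ about the painting in October.
'to' is word 9.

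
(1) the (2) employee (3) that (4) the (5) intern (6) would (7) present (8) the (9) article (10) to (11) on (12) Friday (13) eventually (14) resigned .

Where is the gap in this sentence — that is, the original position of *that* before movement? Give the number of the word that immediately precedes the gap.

10

The filler 'that' is interpreted as the object of the preposition 'to' (recipient of 'present'). Wh-movement fronts it, leaving a gap right after 'to':
The employee that the intern would present the article to ___ on Friday eventually resigned.
'to' is word 10.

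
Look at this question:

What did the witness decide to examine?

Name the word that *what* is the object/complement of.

examine

Pre-movement form: The witness did decide to examine what.
'what' functions as the direct object of 'examine'. Wh-movement fronts it, leaving a gap right after 'examine':
What did the witness decide to examine ___?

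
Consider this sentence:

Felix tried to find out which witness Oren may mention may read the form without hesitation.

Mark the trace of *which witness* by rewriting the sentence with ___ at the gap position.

Felix tried to find out which witness Oren may mention ___ may read the form without hesitation.

Underlying clause: Oren may mention which witness may read the form without hesitation.
'which witness' is the subject of the clause embedded under 'mention'. The gap is right after 'mention'.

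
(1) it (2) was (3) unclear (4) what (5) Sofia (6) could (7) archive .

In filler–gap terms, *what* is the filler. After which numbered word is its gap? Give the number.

7

In situ: Sofia could archive what.
The filler 'what' is interpreted as the direct object of 'archive'. It moves to the left edge, and the trace sits right after 'archive':
It was unclear what Sofia could archive ___.
'archive' is word 7.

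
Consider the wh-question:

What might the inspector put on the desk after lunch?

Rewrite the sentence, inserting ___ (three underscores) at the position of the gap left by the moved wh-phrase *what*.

What might the inspector put ___ on the desk after lunch?

Pre-movement form: The inspector might put what on the desk after lunch.
The filler 'what' is interpreted as the direct object of 'put'. The gap is right after 'put'.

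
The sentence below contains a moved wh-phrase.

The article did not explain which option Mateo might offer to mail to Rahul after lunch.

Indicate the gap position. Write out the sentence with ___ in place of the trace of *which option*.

Underlying clause: Mateo might offer to mail which option to Rahul after lunch.
'which option' is the direct object of 'mail'. The gap is right after 'mail'.

The article did not explain which option Mateo might offer to mail ___ to Rahul after lunch.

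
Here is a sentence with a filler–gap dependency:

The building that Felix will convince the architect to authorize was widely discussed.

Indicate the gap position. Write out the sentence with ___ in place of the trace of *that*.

The building that Felix will convince the architect to authorize ___ was widely discussed.

The filler 'that' is interpreted as the direct object of 'authorize'. The gap is right after 'authorize'.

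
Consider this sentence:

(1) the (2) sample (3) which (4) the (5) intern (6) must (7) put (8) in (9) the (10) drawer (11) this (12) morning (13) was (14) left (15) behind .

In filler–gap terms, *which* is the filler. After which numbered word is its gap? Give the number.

'which' is the direct object of 'put'. Fronting leaves a gap immediately after 'put':
The sample which the intern must put ___ in the drawer this morning was left behind.
'put' is word 7.

7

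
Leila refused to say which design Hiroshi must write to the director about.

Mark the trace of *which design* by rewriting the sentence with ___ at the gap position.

Underlying clause: Hiroshi must write to the director about which design.
'which design' is the object of the preposition 'about'. The gap is right after 'about'.

Leila refused to say which design Hiroshi must write to the director about ___.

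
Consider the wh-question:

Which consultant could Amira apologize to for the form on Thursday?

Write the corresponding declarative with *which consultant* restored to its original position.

'which consultant' is the object of the preposition 'to'. It moves to the left edge, and the trace sits right after 'to':
Which consultant could Amira apologize to ___ for the form on Thursday?

Amira could apologize to which consultant for the form on Thursday.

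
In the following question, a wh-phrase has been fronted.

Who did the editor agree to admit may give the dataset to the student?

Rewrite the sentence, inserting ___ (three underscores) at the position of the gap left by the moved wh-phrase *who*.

Who did the editor agree to admit ___ may give the dataset to the student?

In situ: The editor did agree to admit who may give the dataset to the student.
The filler 'who' is interpreted as the subject of the clause embedded under 'admit'. The gap is right after 'admit'.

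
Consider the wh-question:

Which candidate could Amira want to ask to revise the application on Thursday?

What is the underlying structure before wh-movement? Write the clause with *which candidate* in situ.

Amira could want to ask which candidate to revise the application on Thursday.

'which candidate' functions as the direct object of 'ask'. Fronting leaves a gap immediately after 'ask':
Which candidate could Amira want to ask ___ to revise the application on Thursday?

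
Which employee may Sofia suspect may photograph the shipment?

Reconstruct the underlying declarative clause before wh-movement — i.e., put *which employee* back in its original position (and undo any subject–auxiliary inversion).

The filler 'which employee' is interpreted as the subject of the clause embedded under 'suspect'. Wh-movement fronts it, leaving a gap right after 'suspect':
Which employee may Sofia suspect ___ may photograph the shipment?

Sofia may suspect which employee may photograph the shipment.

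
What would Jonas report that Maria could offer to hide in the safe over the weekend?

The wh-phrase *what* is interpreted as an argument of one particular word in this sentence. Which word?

hide

Pre-movement form: Jonas would report that Maria could offer to hide what in the safe over the weekend.
'what' functions as the direct object of 'hide'. It moves to the left edge, and the trace sits right after 'hide':
What would Jonas report that Maria could offer to hide ___ in the safe over the weekend?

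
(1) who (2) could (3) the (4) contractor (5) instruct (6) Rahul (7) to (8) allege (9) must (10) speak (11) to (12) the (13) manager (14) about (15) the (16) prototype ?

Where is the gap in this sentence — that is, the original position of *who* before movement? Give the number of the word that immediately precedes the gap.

In situ: The contractor could instruct Rahul to allege who must speak to the manager about the prototype.
'who' functions as the subject of the clause embedded under 'allege'. Wh-movement fronts it, leaving a gap right after 'allege':
Who could the contractor instruct Rahul to allege ___ must speak to the manager about the prototype?
'allege' is word 8.

8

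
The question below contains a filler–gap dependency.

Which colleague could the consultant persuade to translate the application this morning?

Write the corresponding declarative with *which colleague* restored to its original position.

The consultant could persuade which colleague to translate the application this morning.

'which colleague' functions as the direct object of 'persuade'. Wh-movement fronts it, leaving a gap right after 'persuade':
Which colleague could the consultant persuade ___ to translate the application this morning?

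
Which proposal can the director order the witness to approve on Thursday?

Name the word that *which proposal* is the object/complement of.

Pre-movement form: The director can order the witness to approve which proposal on Thursday.
The filler 'which proposal' is interpreted as the direct object of 'approve'. Wh-movement fronts it, leaving a gap right after 'approve':
Which proposal can the director order the witness to approve ___ on Thursday?

approve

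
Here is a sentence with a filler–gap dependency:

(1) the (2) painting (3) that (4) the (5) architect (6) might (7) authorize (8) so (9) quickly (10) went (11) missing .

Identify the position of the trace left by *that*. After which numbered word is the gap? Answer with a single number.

The filler 'that' is interpreted as the direct object of 'authorize'. It moves to the left edge, and the trace sits right after 'authorize':
The painting that the architect might authorize ___ so quickly went missing.
'authorize' is word 7.

7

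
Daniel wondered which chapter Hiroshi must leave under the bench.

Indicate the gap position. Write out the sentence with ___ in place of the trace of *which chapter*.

Underlying clause: Hiroshi must leave which chapter under the bench.
'which chapter' is the direct object of 'leave'. The gap is right after 'leave'.

Daniel wondered which chapter Hiroshi must leave ___ under the bench.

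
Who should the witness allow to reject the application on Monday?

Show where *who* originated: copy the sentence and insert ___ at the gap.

Pre-movement form: The witness should allow who to reject the application on Monday.
'who' is the direct object of 'allow'. The gap is right after 'allow'.

Who should the witness allow ___ to reject the application on Monday?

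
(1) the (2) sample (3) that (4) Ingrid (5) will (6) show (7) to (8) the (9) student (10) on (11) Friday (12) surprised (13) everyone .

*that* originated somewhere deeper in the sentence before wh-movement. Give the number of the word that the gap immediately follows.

6

'that' functions as the direct object of 'show'. Wh-movement fronts it, leaving a gap right after 'show':
The sample that Ingrid will show ___ to the student on Friday surprised everyone.
'show' is word 6.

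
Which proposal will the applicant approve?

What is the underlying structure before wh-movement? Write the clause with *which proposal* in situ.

The applicant will approve which proposal.

'which proposal' functions as the direct object of 'approve'. Wh-movement fronts it, leaving a gap right after 'approve':
Which proposal will the applicant approve ___?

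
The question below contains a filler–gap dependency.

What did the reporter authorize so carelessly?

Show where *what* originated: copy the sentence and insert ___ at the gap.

What did the reporter authorize ___ so carelessly?

Pre-movement form: The reporter did authorize what so carelessly.
'what' functions as the direct object of 'authorize'. The gap is right after 'authorize'.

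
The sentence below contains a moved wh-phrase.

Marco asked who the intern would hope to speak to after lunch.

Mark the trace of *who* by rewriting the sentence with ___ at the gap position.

Marco asked who the intern would hope to speak to ___ after lunch.

Underlying clause: The intern would hope to speak to who after lunch.
'who' is the object of the preposition 'to'. The gap is right after 'to'.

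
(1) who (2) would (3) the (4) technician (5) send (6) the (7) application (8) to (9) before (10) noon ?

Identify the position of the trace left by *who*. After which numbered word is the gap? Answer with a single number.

Pre-movement form: The technician would send the application to who before noon.
The filler 'who' is interpreted as the object of the preposition 'to' (recipient of 'send'). It moves to the left edge, and the trace sits right after 'to':
Who would the technician send the application to ___ before noon?
'to' is word 8.

8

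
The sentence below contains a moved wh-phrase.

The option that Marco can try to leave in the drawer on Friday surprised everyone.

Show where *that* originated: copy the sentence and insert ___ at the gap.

The option that Marco can try to leave ___ in the drawer on Friday surprised everyone.

The filler 'that' is interpreted as the direct object of 'leave'. The gap is right after 'leave'.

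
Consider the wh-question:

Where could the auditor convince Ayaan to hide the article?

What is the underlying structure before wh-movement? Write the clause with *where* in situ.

The auditor could convince Ayaan to hide the article where.

'where' functions as the locative complement of 'hide'. Fronting leaves a gap immediately after 'article':
Where could the auditor convince Ayaan to hide the article ___?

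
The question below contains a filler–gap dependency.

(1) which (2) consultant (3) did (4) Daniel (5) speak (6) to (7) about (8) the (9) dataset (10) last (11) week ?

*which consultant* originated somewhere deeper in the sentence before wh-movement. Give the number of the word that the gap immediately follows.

Before movement: Daniel did speak to which consultant about the dataset last week.
The filler 'which consultant' is interpreted as the object of the preposition 'to'. It moves to the left edge, and the trace sits right after 'to':
Which consultant did Daniel speak to ___ about the dataset last week?
'to' is word 6.

6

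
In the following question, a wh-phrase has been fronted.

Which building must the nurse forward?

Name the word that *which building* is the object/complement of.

Before movement: The nurse must forward which building.
The filler 'which building' is interpreted as the direct object of 'forward'. Wh-movement fronts it, leaving a gap right after 'forward':
Which building must the nurse forward ___?

forward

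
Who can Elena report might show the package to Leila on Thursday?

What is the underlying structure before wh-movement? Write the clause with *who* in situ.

Elena can report who might show the package to Leila on Thursday.

The filler 'who' is interpreted as the subject of the clause embedded under 'report'. Fronting leaves a gap immediately after 'report':
Who can Elena report ___ might show the package to Leila on Thursday?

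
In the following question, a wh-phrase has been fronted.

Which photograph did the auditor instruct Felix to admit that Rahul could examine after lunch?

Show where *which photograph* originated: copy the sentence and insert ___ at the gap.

Underlying clause: The auditor did instruct Felix to admit that Rahul could examine which photograph after lunch.
The filler 'which photograph' is interpreted as the direct object of 'examine'. The gap is right after 'examine'.

Which photograph did the auditor instruct Felix to admit that Rahul could examine ___ after lunch?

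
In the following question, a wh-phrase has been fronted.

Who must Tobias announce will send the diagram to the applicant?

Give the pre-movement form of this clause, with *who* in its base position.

'who' is the subject of the clause embedded under 'announce'. Wh-movement fronts it, leaving a gap right after 'announce':
Who must Tobias announce ___ will send the diagram to the applicant?

Tobias must announce who will send the diagram to the applicant.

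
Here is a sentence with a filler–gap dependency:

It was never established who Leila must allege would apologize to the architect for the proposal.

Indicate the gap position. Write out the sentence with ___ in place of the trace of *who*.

It was never established who Leila must allege ___ would apologize to the architect for the proposal.

Pre-movement form: Leila must allege who would apologize to the architect for the proposal.
The filler 'who' is interpreted as the subject of the clause embedded under 'allege'. The gap is right after 'allege'.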